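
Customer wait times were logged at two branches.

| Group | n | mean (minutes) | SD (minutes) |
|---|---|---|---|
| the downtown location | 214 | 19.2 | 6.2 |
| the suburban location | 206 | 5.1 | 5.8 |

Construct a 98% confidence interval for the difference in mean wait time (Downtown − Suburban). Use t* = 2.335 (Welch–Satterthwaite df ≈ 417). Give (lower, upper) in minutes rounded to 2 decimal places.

(12.73, 15.47)

SE₁ = s₁/√n₁ = 6.2/√214 = 0.4238; SE₂ = 5.8/√206 = 0.4041.
Independent samples, unequal variances: SE_diff = √(SE₁² + SE₂²) = √(0.17960644 + 0.16329681) = 0.5856.
t* = 2.335, so margin of error = 2.335 × 0.5856 = 1.3674.
Difference in means = 19.2 − 5.1 = 14.1000.
14.1000 ± 1.3674 → (12.73, 15.47).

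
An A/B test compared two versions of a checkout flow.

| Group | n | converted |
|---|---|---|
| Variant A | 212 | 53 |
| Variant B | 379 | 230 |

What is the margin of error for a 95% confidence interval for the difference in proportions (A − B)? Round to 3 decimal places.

Sample proportions: 53/212 = 0.2500, 230/379 = 0.6069.
Each SE is √(p̂(1−p̂)/n): √(0.2500·0.7500/212) = 0.02974 and √(0.6069·0.3931/379) = 0.02509.
SE(p̂₁ − p̂₂) = √(SE₁² + SE₂²) = √(0.0008844676 + 0.0006295081) = 0.03891, since the two samples are independent.
At 95% confidence z* = 1.960; margin = 1.960 × 0.03891 = 0.07626.

0.076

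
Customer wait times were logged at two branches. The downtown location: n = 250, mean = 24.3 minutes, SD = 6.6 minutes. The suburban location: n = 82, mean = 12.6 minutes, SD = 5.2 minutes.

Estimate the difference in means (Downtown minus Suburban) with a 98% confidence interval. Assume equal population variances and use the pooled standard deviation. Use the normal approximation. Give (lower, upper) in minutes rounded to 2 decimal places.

Pooled variance s_p² = [249·6.6² + 81·5.2²] / (250+82−2) = 39.5051, so s_p = 6.2853.
SE_diff = s_p·√(1/n₁ + 1/n₂) = 6.2853·√(1/250 + 1/82) = 0.7999.
z* = 2.326; margin = 2.326 × 0.7999 = 1.8606.
Difference = 24.3 − 12.6 = 11.7000.
11.7000 ± 1.8606 → (9.84, 13.56).

(9.84, 13.56)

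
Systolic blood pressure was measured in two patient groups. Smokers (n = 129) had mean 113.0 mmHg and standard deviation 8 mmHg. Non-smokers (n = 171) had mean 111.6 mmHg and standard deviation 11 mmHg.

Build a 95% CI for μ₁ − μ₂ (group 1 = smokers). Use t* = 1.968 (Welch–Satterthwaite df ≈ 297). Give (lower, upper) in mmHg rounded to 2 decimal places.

(-0.76, 3.56)

SE₁ = s₁/√n₁ = 8/√129 = 0.7044; SE₂ = 11/√171 = 0.8412.
Independent samples, unequal variances: SE_diff = √(SE₁² + SE₂²) = √(0.49617936 + 0.70761744) = 1.0972.
t* = 1.968, so margin of error = 1.968 × 1.0972 = 2.1593.
Difference in means = 113.0 − 111.6 = 1.4000.
1.4000 ± 2.1593 → (-0.76, 3.56).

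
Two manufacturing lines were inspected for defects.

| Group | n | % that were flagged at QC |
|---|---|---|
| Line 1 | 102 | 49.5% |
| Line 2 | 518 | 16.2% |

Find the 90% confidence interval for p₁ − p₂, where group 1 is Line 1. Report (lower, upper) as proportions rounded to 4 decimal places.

(0.2473, 0.4187)

The two standard errors are √(0.4950×0.5050/102) = 0.04950 and √(0.1620×0.8380/518) = 0.01619.
Because the samples are independent, SE_diff = √(0.04950² + 0.01619²) = 0.05208.
Using z* = 1.645 for 90%, ME = 1.645 × 0.05208 = 0.08567.
p̂₁ − p̂₂ = 0.3330; interval 0.3330 ± 0.08567 gives (0.2473, 0.4187).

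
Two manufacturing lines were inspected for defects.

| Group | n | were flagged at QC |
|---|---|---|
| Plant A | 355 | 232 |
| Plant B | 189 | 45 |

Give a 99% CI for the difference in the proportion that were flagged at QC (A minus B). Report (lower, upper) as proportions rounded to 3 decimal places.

p̂₁ = 232/355 = 0.6535 and p̂₂ = 45/189 = 0.2381.
SE₁ = √(p̂₁(1−p̂₁)/n₁) = √(0.6535·0.3465/355) = 0.02526; SE₂ = √(0.2381·0.7619/189) = 0.03098.
Independent samples: SE of the difference = √(SE₁² + SE₂²) = √(0.0006380676 + 0.0009597604) = 0.03997.
z* for 99% confidence is 2.576, so the margin of error is 2.576 × 0.03997 = 0.10296.
Point estimate p̂₁ − p̂₂ = 0.6535 − 0.2381 = 0.4154.
0.4154 ± 0.10296 → (0.312, 0.518).

(0.312, 0.518)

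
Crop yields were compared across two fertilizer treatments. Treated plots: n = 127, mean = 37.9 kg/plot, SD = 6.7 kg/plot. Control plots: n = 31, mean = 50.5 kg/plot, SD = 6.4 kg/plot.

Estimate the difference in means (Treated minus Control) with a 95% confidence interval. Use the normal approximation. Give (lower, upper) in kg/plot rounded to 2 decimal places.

Per-group SEs: s₁/√n₁ = 6.7/√127 = 0.5945, s₂/√n₂ = 6.4/√31 = 1.1495.
Unpooled SE of the difference: √(0.35343025 + 1.32135025) = 1.2941.
Margin of error = z* · SE = 1.960 × 1.2941 = 2.5364.
x̄₁ − x̄₂ = 37.9 − 50.5 = -12.6000.
CI: -12.6000 ± 2.5364 = (-15.14, -10.06).

(-15.14, -10.06)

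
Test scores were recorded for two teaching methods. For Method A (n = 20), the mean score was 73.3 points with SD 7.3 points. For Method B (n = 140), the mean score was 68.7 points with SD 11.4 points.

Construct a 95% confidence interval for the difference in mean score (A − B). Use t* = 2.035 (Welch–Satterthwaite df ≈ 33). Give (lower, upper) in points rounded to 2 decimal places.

(0.74, 8.46)

SE₁ = s₁/√n₁ = 7.3/√20 = 1.6323; SE₂ = 11.4/√140 = 0.9635.
Independent samples, unequal variances: SE_diff = √(SE₁² + SE₂²) = √(2.66440329 + 0.92833225) = 1.8955.
t* = 2.035, so margin of error = 2.035 × 1.8955 = 3.8573.
Difference in means = 73.3 − 68.7 = 4.6000.
4.6000 ± 3.8573 → (0.74, 8.46).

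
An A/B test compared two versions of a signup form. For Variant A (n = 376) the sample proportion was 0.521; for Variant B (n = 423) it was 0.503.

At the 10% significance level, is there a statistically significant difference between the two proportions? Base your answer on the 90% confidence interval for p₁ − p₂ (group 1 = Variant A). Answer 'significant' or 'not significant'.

not significant

Each SE is √(p̂(1−p̂)/n): √(0.5210·0.4790/376) = 0.02576 and √(0.5030·0.4970/423) = 0.02431.
SE(p̂₁ − p̂₂) = √(SE₁² + SE₂²) = √(0.0006635776 + 0.0005909761) = 0.03542, since the two samples are independent.
At 90% confidence z* = 1.645; margin = 1.645 × 0.03542 = 0.05827.
The difference is 0.5210 − 0.5030 = 0.0180, so the interval is 0.0180 ± 0.05827 = (-0.04027, 0.07627).
The interval (-0.04027, 0.07627) contains 0, so the difference is not significant.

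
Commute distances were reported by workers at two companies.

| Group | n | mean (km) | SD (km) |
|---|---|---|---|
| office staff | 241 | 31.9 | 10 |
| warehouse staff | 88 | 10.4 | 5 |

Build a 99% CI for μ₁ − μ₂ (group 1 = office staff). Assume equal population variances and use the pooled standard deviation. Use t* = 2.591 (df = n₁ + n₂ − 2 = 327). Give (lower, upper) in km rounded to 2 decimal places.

(18.61, 24.39)

Pooled variance s_p² = [240·10² + 87·5²] / (241+88−2) = 80.0459, so s_p = 8.9468.
SE_diff = s_p·√(1/n₁ + 1/n₂) = 8.9468·√(1/241 + 1/88) = 1.1143.
t* = 2.591; margin = 2.591 × 1.1143 = 2.8872.
Difference = 31.9 − 10.4 = 21.5000.
21.5000 ± 2.8872 → (18.61, 24.39).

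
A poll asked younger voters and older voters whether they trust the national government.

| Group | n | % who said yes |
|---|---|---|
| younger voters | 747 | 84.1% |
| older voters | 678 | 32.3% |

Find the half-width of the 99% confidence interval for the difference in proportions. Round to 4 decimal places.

0.0577

The two standard errors are √(0.8410×0.1590/747) = 0.01338 and √(0.3230×0.6770/678) = 0.01796.
Because the samples are independent, SE_diff = √(0.01338² + 0.01796²) = 0.02240.
Using z* = 2.576 for 99%, ME = 2.576 × 0.02240 = 0.05770.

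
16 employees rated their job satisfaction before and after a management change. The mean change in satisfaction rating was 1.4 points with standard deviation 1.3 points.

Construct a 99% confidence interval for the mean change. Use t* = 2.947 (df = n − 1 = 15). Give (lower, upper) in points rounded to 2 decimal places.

This is a matched-pairs design, so SE = s_d/√n = 1.3/√16 = 0.3250.
Margin = 2.947 × 0.3250 = 0.9578; the interval is 1.4 ± 0.9578 = (0.44, 2.36).

(0.44, 2.36)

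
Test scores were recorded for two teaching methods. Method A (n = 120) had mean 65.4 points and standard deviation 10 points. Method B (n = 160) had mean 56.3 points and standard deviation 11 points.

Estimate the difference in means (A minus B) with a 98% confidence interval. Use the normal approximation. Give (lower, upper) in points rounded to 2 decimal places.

(6.17, 12.03)

Per-group SEs: s₁/√n₁ = 10/√120 = 0.9129, s₂/√n₂ = 11/√160 = 0.8696.
Unpooled SE of the difference: √(0.83338641 + 0.75620416) = 1.2608.
Margin of error = z* · SE = 2.326 × 1.2608 = 2.9326.
x̄₁ − x̄₂ = 65.4 − 56.3 = 9.1000.
CI: 9.1000 ± 2.9326 = (6.17, 12.03).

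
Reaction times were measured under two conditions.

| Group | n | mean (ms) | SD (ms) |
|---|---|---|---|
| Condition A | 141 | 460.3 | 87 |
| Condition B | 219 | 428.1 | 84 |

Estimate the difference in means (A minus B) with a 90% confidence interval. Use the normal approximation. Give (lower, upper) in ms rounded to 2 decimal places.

(16.95, 47.45)

SE₁ = s₁/√n₁ = 87/√141 = 7.3267; SE₂ = 84/√219 = 5.6762.
Independent samples, unequal variances: SE_diff = √(SE₁² + SE₂²) = √(53.68053289 + 32.21924644) = 9.2682.
z* = 1.645, so margin of error = 1.645 × 9.2682 = 15.2462.
Difference in means = 460.3 − 428.1 = 32.2000.
32.2000 ± 15.2462 → (16.95, 47.45).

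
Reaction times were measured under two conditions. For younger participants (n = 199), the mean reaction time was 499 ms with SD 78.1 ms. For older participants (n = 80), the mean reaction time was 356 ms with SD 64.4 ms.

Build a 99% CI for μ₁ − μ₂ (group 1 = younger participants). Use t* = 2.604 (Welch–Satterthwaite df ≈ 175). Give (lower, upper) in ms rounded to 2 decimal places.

(119.35, 166.65)

Standard errors of each mean: 78.1/√199 = 5.5364 and 64.4/√80 = 7.2001.
SE(x̄₁ − x̄₂) = √(5.5364² + 7.2001²) = 9.0826 for independent samples with unequal variances.
With t* = 2.604, the margin is 2.604 × 9.0826 = 23.6511.
x̄₁ − x̄₂ = 499 − 356 = 143.0000; the interval is 143.0000 ± 23.6511 = (119.35, 166.65).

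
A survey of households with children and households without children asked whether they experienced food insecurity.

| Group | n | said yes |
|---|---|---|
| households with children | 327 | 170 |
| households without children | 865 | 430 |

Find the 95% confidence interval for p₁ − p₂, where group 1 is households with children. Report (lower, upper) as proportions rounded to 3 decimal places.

(-0.041, 0.086)

p̂₁ = 170/327 = 0.5199 and p̂₂ = 430/865 = 0.4971.
SE₁ = √(p̂₁(1−p̂₁)/n₁) = √(0.5199·0.4801/327) = 0.02763; SE₂ = √(0.4971·0.5029/865) = 0.01700.
Independent samples: SE of the difference = √(SE₁² + SE₂²) = √(0.0007634169 + 0.000289) = 0.03244.
z* for 95% confidence is 1.960, so the margin of error is 1.960 × 0.03244 = 0.06358.
Point estimate p̂₁ − p̂₂ = 0.5199 − 0.4971 = 0.0228.
0.0228 ± 0.06358 → (-0.041, 0.086).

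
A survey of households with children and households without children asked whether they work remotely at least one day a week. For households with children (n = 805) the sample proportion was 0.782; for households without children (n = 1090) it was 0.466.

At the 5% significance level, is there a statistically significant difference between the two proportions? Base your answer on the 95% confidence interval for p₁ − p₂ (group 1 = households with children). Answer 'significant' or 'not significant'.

SE₁ = √(p̂₁(1−p̂₁)/n₁) = √(0.7820·0.2180/805) = 0.01455; SE₂ = √(0.4660·0.5340/1090) = 0.01511.
Independent samples: SE of the difference = √(SE₁² + SE₂²) = √(0.0002117025 + 0.0002283121) = 0.02098.
z* for 95% confidence is 1.960, so the margin of error is 1.960 × 0.02098 = 0.04112.
Point estimate p̂₁ − p̂₂ = 0.7820 − 0.4660 = 0.3160.
0.3160 ± 0.04112 → (0.27488, 0.35712).
The interval (0.27488, 0.35712) does not contain 0, so the difference is significant.

significant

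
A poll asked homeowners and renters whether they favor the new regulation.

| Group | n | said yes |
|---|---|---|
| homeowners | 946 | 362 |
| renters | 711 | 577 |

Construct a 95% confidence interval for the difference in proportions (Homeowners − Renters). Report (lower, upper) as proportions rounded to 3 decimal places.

(-0.471, -0.387)

Sample proportions: 362/946 = 0.3827, 577/711 = 0.8115.
Each SE is √(p̂(1−p̂)/n): √(0.3827·0.6173/946) = 0.01580 and √(0.8115·0.1885/711) = 0.01467.
SE(p̂₁ − p̂₂) = √(SE₁² + SE₂²) = √(0.00024964 + 0.0002152089) = 0.02156, since the two samples are independent.
At 95% confidence z* = 1.960; margin = 1.960 × 0.02156 = 0.04226.
The difference is 0.3827 − 0.8115 = -0.4288, so the interval is -0.4288 ± 0.04226 = (-0.471, -0.387).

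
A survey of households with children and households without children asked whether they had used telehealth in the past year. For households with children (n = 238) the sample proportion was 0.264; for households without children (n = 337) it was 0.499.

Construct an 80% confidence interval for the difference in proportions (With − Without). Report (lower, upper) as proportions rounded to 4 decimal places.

Each SE is √(p̂(1−p̂)/n): √(0.2640·0.7360/238) = 0.02857 and √(0.4990·0.5010/337) = 0.02724.
SE(p̂₁ − p̂₂) = √(SE₁² + SE₂²) = √(0.0008162449 + 0.0007420176) = 0.03947, since the two samples are independent.
At 80% confidence z* = 1.282; margin = 1.282 × 0.03947 = 0.05060.
The difference is 0.2640 − 0.4990 = -0.2350, so the interval is -0.2350 ± 0.05060 = (-0.2856, -0.1844).

(-0.2856, -0.1844)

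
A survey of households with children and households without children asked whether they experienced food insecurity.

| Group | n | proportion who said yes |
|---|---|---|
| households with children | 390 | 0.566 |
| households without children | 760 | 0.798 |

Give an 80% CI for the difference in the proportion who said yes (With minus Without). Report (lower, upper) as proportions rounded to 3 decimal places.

(-0.269, -0.195)

The two standard errors are √(0.5660×0.4340/390) = 0.02510 and √(0.7980×0.2020/760) = 0.01456.
Because the samples are independent, SE_diff = √(0.02510² + 0.01456²) = 0.02902.
Using z* = 1.282 for 80%, ME = 1.282 × 0.02902 = 0.03720.
p̂₁ − p̂₂ = -0.2320; interval -0.2320 ± 0.03720 gives (-0.269, -0.195).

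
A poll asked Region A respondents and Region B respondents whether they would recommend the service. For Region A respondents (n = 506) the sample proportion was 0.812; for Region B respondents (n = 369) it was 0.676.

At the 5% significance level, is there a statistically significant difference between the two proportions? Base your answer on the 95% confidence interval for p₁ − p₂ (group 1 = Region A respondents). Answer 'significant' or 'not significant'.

significant

Each SE is √(p̂(1−p̂)/n): √(0.8120·0.1880/506) = 0.01737 and √(0.6760·0.3240/369) = 0.02436.
SE(p̂₁ − p̂₂) = √(SE₁² + SE₂²) = √(0.0003017169 + 0.0005934096) = 0.02992, since the two samples are independent.
At 95% confidence z* = 1.960; margin = 1.960 × 0.02992 = 0.05864.
The difference is 0.8120 − 0.6760 = 0.1360, so the interval is 0.1360 ± 0.05864 = (0.07736, 0.19464).
The interval (0.07736, 0.19464) does not contain 0, so the difference is significant.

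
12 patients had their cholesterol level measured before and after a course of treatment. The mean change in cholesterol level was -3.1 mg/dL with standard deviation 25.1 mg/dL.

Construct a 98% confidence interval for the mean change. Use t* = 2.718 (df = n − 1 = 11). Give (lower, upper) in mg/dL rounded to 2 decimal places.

(-22.79, 16.59)

Paired design: SE = s_d/√n = 25.1/√12 = 7.2457.
t* = 2.718; margin of error = 2.718 × 7.2457 = 19.6938.
-3.1 ± 19.6938 → (-22.79, 16.59).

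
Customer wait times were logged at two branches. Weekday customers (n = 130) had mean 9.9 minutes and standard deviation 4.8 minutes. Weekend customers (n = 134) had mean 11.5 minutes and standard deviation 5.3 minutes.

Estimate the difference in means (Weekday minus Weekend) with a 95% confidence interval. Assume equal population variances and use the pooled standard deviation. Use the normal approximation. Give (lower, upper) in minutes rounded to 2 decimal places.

Pooled variance s_p² = [129·4.8² + 133·5.3²] / (130+134−2) = 25.6035, so s_p = 5.0600.
SE_diff = s_p·√(1/n₁ + 1/n₂) = 5.0600·√(1/130 + 1/134) = 0.6229.
z* = 1.960; margin = 1.960 × 0.6229 = 1.2209.
Difference = 9.9 − 11.5 = -1.6000.
-1.6000 ± 1.2209 → (-2.82, -0.38).

(-2.82, -0.38)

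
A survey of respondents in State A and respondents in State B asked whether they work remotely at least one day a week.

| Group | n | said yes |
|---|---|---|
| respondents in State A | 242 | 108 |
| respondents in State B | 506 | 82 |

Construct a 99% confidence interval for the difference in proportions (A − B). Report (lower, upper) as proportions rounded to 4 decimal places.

(0.1917, 0.3767)

First, p̂₁ = 108/242 = 0.4463; p̂₂ = 82/506 = 0.1621.
The two standard errors are √(0.4463×0.5537/242) = 0.03196 and √(0.1621×0.8379/506) = 0.01638.
Because the samples are independent, SE_diff = √(0.03196² + 0.01638²) = 0.03591.
Using z* = 2.576 for 99%, ME = 2.576 × 0.03591 = 0.09250.
p̂₁ − p̂₂ = 0.2842; interval 0.2842 ± 0.09250 gives (0.1917, 0.3767).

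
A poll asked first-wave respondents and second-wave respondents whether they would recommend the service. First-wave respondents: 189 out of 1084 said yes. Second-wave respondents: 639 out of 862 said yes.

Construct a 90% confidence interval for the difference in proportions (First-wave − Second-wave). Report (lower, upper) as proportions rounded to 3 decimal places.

p̂₁ = 189/1084 = 0.1744 and p̂₂ = 639/862 = 0.7413.
SE₁ = √(p̂₁(1−p̂₁)/n₁) = √(0.1744·0.8256/1084) = 0.01153; SE₂ = √(0.7413·0.2587/862) = 0.01492.
Independent samples: SE of the difference = √(SE₁² + SE₂²) = √(0.0001329409 + 0.0002226064) = 0.01886.
z* for 90% confidence is 1.645, so the margin of error is 1.645 × 0.01886 = 0.03102.
Point estimate p̂₁ − p̂₂ = 0.1744 − 0.7413 = -0.5669.
-0.5669 ± 0.03102 → (-0.598, -0.536).

(-0.598, -0.536)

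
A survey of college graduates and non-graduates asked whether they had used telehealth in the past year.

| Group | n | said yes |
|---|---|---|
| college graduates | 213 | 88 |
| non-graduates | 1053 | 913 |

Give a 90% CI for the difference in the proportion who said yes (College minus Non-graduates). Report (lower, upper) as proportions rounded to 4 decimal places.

Sample proportions: 88/213 = 0.4131, 913/1053 = 0.8670.
Each SE is √(p̂(1−p̂)/n): √(0.4131·0.5869/213) = 0.03374 and √(0.8670·0.1330/1053) = 0.01046.
SE(p̂₁ − p̂₂) = √(SE₁² + SE₂²) = √(0.0011383876 + 0.0001094116) = 0.03532, since the two samples are independent.
At 90% confidence z* = 1.645; margin = 1.645 × 0.03532 = 0.05810.
The difference is 0.4131 − 0.8670 = -0.4539, so the interval is -0.4539 ± 0.05810 = (-0.5120, -0.3958).

(-0.5120, -0.3958)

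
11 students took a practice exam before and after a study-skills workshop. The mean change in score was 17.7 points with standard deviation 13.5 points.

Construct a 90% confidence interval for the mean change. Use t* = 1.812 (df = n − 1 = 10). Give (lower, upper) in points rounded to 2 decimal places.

This is a matched-pairs design, so SE = s_d/√n = 13.5/√11 = 4.0704.
Margin = 1.812 × 4.0704 = 7.3756; the interval is 17.7 ± 7.3756 = (10.32, 25.08).

(10.32, 25.08)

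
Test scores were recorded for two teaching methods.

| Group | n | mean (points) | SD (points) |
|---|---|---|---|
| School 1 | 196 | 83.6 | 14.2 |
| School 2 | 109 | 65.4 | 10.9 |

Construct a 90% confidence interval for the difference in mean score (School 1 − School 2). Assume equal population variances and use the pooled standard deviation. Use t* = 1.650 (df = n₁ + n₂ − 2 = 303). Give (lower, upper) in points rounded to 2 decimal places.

s_p = √[((n₁−1)s₁² + (n₂−1)s₂²)/(n₁+n₂−2)] = √[(195·14.2² + 108·10.9²)/303] = 13.1193.
SE = 13.1193·√(1/196 + 1/109) = 1.5675.
With t* = 1.650, margin = 1.650 × 1.5675 = 2.5864.
x̄₁ − x̄₂ = 83.6 − 65.4 = 18.2000; interval 18.2000 ± 2.5864 = (15.61, 20.79).

(15.61, 20.79)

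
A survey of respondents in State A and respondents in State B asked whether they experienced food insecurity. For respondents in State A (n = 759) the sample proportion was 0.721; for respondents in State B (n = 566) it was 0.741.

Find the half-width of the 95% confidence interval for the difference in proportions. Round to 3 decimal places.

0.048

Each SE is √(p̂(1−p̂)/n): √(0.7210·0.2790/759) = 0.01628 and √(0.7410·0.2590/566) = 0.01841.
SE(p̂₁ − p̂₂) = √(SE₁² + SE₂²) = √(0.0002650384 + 0.0003389281) = 0.02458, since the two samples are independent.
At 95% confidence z* = 1.960; margin = 1.960 × 0.02458 = 0.04818.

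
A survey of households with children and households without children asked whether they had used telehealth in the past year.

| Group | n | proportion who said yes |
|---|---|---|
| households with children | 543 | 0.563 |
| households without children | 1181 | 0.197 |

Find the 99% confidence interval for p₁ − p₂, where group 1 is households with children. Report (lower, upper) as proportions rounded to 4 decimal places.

SE₁ = √(p̂₁(1−p̂₁)/n₁) = √(0.5630·0.4370/543) = 0.02129; SE₂ = √(0.1970·0.8030/1181) = 0.01157.
Independent samples: SE of the difference = √(SE₁² + SE₂²) = √(0.0004532641 + 0.0001338649) = 0.02423.
z* for 99% confidence is 2.576, so the margin of error is 2.576 × 0.02423 = 0.06242.
Point estimate p̂₁ − p̂₂ = 0.5630 − 0.1970 = 0.3660.
0.3660 ± 0.06242 → (0.3036, 0.4284).

(0.3036, 0.4284)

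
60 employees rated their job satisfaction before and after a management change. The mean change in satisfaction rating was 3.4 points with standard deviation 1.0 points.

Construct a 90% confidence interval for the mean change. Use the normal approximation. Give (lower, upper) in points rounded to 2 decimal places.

(3.19, 3.61)

This is a matched-pairs design, so SE = s_d/√n = 1.0/√60 = 0.1291.
Margin = 1.645 × 0.1291 = 0.2124; the interval is 3.4 ± 0.2124 = (3.19, 3.61).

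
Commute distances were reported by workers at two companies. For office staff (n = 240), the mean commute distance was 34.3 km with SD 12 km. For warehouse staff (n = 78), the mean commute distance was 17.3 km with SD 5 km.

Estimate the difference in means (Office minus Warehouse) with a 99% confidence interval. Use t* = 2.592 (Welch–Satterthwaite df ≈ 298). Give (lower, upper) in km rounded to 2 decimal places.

SE₁ = s₁/√n₁ = 12/√240 = 0.7746; SE₂ = 5/√78 = 0.5661.
Independent samples, unequal variances: SE_diff = √(SE₁² + SE₂²) = √(0.60000516 + 0.32046921) = 0.9594.
t* = 2.592, so margin of error = 2.592 × 0.9594 = 2.4868.
Difference in means = 34.3 − 17.3 = 17.0000.
17.0000 ± 2.4868 → (14.51, 19.49).

(14.51, 19.49)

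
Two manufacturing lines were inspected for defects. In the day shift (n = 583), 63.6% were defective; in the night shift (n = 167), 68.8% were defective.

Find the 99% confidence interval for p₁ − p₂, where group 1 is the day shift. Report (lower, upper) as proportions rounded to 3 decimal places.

SE₁ = √(p̂₁(1−p̂₁)/n₁) = √(0.6360·0.3640/583) = 0.01993; SE₂ = √(0.6880·0.3120/167) = 0.03585.
Independent samples: SE of the difference = √(SE₁² + SE₂²) = √(0.0003972049 + 0.0012852225) = 0.04102.
z* for 99% confidence is 2.576, so the margin of error is 2.576 × 0.04102 = 0.10567.
Point estimate p̂₁ − p̂₂ = 0.6360 − 0.6880 = -0.0520.
-0.0520 ± 0.10567 → (-0.158, 0.054).

(-0.158, 0.054)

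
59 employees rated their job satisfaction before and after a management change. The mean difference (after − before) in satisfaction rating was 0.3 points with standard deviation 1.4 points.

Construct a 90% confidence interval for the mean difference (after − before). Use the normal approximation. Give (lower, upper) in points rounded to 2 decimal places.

(0.00, 0.60)

Paired design: SE = s_d/√n = 1.4/√59 = 0.1823.
z* = 1.645; margin of error = 1.645 × 0.1823 = 0.2999.
0.3 ± 0.2999 → (0.00, 0.60).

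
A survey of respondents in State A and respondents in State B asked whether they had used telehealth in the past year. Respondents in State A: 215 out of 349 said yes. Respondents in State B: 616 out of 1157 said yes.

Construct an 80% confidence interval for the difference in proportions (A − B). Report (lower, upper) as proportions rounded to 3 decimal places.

(0.045, 0.122)

p̂₁ = 215/349 = 0.6160 and p̂₂ = 616/1157 = 0.5324.
SE₁ = √(p̂₁(1−p̂₁)/n₁) = √(0.6160·0.3840/349) = 0.02603; SE₂ = √(0.5324·0.4676/1157) = 0.01467.
Independent samples: SE of the difference = √(SE₁² + SE₂²) = √(0.0006775609 + 0.0002152089) = 0.02988.
z* for 80% confidence is 1.282, so the margin of error is 1.282 × 0.02988 = 0.03831.
Point estimate p̂₁ − p̂₂ = 0.6160 − 0.5324 = 0.0836.
0.0836 ± 0.03831 → (0.045, 0.122).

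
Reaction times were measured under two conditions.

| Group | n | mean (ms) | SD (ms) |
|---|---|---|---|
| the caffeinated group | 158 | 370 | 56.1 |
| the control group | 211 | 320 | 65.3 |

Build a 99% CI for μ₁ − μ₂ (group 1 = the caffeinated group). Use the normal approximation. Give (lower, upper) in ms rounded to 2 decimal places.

SE₁ = s₁/√n₁ = 56.1/√158 = 4.4631; SE₂ = 65.3/√211 = 4.4954.
Independent samples, unequal variances: SE_diff = √(SE₁² + SE₂²) = √(19.91926161 + 20.20862116) = 6.3347.
z* = 2.576, so margin of error = 2.576 × 6.3347 = 16.3182.
Difference in means = 370 − 320 = 50.0000.
50.0000 ± 16.3182 → (33.68, 66.32).

(33.68, 66.32)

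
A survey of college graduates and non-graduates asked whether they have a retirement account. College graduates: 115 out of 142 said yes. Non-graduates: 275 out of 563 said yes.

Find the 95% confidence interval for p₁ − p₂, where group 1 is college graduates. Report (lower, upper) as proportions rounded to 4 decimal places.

p̂₁ = 115/142 = 0.8099 and p̂₂ = 275/563 = 0.4885.
SE₁ = √(p̂₁(1−p̂₁)/n₁) = √(0.8099·0.1901/142) = 0.03293; SE₂ = √(0.4885·0.5115/563) = 0.02107.
Independent samples: SE of the difference = √(SE₁² + SE₂²) = √(0.0010843849 + 0.0004439449) = 0.03909.
z* for 95% confidence is 1.960, so the margin of error is 1.960 × 0.03909 = 0.07662.
Point estimate p̂₁ − p̂₂ = 0.8099 − 0.4885 = 0.3214.
0.3214 ± 0.07662 → (0.2448, 0.3980).

(0.2448, 0.3980)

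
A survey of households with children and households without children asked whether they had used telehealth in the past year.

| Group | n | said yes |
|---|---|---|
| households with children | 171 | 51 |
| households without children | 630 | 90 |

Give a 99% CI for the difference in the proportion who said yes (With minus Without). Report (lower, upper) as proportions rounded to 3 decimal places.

First, p̂₁ = 51/171 = 0.2982; p̂₂ = 90/630 = 0.1429.
The two standard errors are √(0.2982×0.7018/171) = 0.03498 and √(0.1429×0.8571/630) = 0.01394.
Because the samples are independent, SE_diff = √(0.03498² + 0.01394²) = 0.03766.
Using z* = 2.576 for 99%, ME = 2.576 × 0.03766 = 0.09701.
p̂₁ − p̂₂ = 0.1553; interval 0.1553 ± 0.09701 gives (0.058, 0.252).

(0.058, 0.252)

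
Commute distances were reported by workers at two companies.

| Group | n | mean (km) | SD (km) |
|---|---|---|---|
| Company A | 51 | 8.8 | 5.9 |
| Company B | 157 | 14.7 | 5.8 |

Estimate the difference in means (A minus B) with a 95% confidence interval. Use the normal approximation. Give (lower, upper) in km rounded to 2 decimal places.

SE₁ = s₁/√n₁ = 5.9/√51 = 0.8262; SE₂ = 5.8/√157 = 0.4629.
Independent samples, unequal variances: SE_diff = √(SE₁² + SE₂²) = √(0.68260644 + 0.21427641) = 0.9470.
z* = 1.960, so margin of error = 1.960 × 0.9470 = 1.8561.
Difference in means = 8.8 − 14.7 = -5.9000.
-5.9000 ± 1.8561 → (-7.76, -4.04).

(-7.76, -4.04)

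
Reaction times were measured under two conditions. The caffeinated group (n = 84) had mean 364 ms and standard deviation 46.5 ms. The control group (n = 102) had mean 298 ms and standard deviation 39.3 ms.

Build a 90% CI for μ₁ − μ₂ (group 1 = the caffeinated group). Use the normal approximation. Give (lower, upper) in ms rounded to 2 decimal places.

Per-group SEs: s₁/√n₁ = 46.5/√84 = 5.0736, s₂/√n₂ = 39.3/√102 = 3.8913.
Unpooled SE of the difference: √(25.74141696 + 15.14221569) = 6.3940.
Margin of error = z* · SE = 1.645 × 6.3940 = 10.5181.
x̄₁ − x̄₂ = 364 − 298 = 66.0000.
CI: 66.0000 ± 10.5181 = (55.48, 76.52).

(55.48, 76.52)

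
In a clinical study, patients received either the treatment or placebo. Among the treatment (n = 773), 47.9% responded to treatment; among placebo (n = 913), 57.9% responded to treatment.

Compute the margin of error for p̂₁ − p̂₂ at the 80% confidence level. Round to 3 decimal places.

0.031

Each SE is √(p̂(1−p̂)/n): √(0.4790·0.5210/773) = 0.01797 and √(0.5790·0.4210/913) = 0.01634.
SE(p̂₁ − p̂₂) = √(SE₁² + SE₂²) = √(0.0003229209 + 0.0002669956) = 0.02429, since the two samples are independent.
At 80% confidence z* = 1.282; margin = 1.282 × 0.02429 = 0.03114.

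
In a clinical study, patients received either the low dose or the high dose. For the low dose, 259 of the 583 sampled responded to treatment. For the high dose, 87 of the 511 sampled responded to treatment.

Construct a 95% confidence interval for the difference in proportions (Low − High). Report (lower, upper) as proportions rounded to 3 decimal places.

(0.222, 0.326)

Sample proportions: 259/583 = 0.4443, 87/511 = 0.1703.
Each SE is √(p̂(1−p̂)/n): √(0.4443·0.5557/583) = 0.02058 and √(0.1703·0.8297/511) = 0.01663.
SE(p̂₁ − p̂₂) = √(SE₁² + SE₂²) = √(0.0004235364 + 0.0002765569) = 0.02646, since the two samples are independent.
At 95% confidence z* = 1.960; margin = 1.960 × 0.02646 = 0.05186.
The difference is 0.4443 − 0.1703 = 0.2740, so the interval is 0.2740 ± 0.05186 = (0.222, 0.326).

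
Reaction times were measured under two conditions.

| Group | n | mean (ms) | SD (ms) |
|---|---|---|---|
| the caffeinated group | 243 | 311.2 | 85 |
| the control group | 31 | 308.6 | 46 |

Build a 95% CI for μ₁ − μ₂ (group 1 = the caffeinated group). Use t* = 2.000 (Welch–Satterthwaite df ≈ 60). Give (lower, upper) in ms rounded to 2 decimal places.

(-17.20, 22.40)

SE₁ = s₁/√n₁ = 85/√243 = 5.4528; SE₂ = 46/√31 = 8.2618.
Independent samples, unequal variances: SE_diff = √(SE₁² + SE₂²) = √(29.73302784 + 68.25733924) = 9.8990.
t* = 2.000, so margin of error = 2.000 × 9.8990 = 19.7980.
Difference in means = 311.2 − 308.6 = 2.6000.
2.6000 ± 19.7980 → (-17.20, 22.40).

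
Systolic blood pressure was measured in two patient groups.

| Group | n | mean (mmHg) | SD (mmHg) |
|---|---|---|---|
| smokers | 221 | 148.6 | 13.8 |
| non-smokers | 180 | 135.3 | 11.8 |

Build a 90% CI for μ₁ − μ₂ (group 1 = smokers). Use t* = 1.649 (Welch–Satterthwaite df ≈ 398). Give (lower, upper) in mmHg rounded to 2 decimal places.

Per-group SEs: s₁/√n₁ = 13.8/√221 = 0.9283, s₂/√n₂ = 11.8/√180 = 0.8795.
Unpooled SE of the difference: √(0.86174089 + 0.77352025) = 1.2788.
Margin of error = t* · SE = 1.649 × 1.2788 = 2.1087.
x̄₁ − x̄₂ = 148.6 − 135.3 = 13.3000.
CI: 13.3000 ± 2.1087 = (11.19, 15.41).

(11.19, 15.41)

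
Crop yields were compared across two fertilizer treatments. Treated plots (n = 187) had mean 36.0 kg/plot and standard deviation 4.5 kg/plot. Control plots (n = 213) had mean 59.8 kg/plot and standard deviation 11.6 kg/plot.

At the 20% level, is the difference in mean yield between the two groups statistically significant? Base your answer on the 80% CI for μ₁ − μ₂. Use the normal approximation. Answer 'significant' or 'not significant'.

significant

Standard errors of each mean: 4.5/√187 = 0.3291 and 11.6/√213 = 0.7948.
SE(x̄₁ − x̄₂) = √(0.3291² + 0.7948²) = 0.8602 for independent samples with unequal variances.
With z* = 1.282, the margin is 1.282 × 0.8602 = 1.1028.
x̄₁ − x̄₂ = 36.0 − 59.8 = -23.8000; the interval is -23.8000 ± 1.1028 = (-24.9028, -22.6972).
The interval (-24.9028, -22.6972) does not contain 0, so the difference is significant.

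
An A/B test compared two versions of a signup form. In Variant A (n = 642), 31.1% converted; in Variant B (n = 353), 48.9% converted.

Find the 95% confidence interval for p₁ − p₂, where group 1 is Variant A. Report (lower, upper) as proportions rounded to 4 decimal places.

(-0.2413, -0.1147)

The two standard errors are √(0.3110×0.6890/642) = 0.01827 and √(0.4890×0.5110/353) = 0.02661.
Because the samples are independent, SE_diff = √(0.01827² + 0.02661²) = 0.03228.
Using z* = 1.960 for 95%, ME = 1.960 × 0.03228 = 0.06327.
p̂₁ − p̂₂ = -0.1780; interval -0.1780 ± 0.06327 gives (-0.2413, -0.1147).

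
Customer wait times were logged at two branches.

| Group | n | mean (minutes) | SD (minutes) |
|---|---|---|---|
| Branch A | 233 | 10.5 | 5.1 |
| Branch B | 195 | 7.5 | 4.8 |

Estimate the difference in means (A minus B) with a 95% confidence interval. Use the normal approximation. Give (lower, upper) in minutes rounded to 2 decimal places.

Standard errors of each mean: 5.1/√233 = 0.3341 and 4.8/√195 = 0.3437.
SE(x̄₁ − x̄₂) = √(0.3341² + 0.3437²) = 0.4793 for independent samples with unequal variances.
With z* = 1.960, the margin is 1.960 × 0.4793 = 0.9394.
x̄₁ − x̄₂ = 10.5 − 7.5 = 3.0000; the interval is 3.0000 ± 0.9394 = (2.06, 3.94).

(2.06, 3.94)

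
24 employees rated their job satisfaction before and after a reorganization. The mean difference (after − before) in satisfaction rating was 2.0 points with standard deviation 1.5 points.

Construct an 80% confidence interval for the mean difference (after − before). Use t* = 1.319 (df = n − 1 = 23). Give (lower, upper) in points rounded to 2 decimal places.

(1.60, 2.40)

This is a matched-pairs design, so SE = s_d/√n = 1.5/√24 = 0.3062.
Margin = 1.319 × 0.3062 = 0.4039; the interval is 2.0 ± 0.4039 = (1.60, 2.40).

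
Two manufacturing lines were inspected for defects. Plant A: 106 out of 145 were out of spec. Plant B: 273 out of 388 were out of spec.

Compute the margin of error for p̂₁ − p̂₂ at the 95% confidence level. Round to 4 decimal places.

First, p̂₁ = 106/145 = 0.7310; p̂₂ = 273/388 = 0.7036.
The two standard errors are √(0.7310×0.2690/145) = 0.03683 and √(0.7036×0.2964/388) = 0.02318.
Because the samples are independent, SE_diff = √(0.03683² + 0.02318²) = 0.04352.
Using z* = 1.960 for 95%, ME = 1.960 × 0.04352 = 0.08530.

0.0853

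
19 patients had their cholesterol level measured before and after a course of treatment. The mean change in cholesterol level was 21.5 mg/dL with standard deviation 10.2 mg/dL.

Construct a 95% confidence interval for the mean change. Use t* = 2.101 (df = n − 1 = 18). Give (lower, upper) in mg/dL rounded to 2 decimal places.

This is a matched-pairs design, so SE = s_d/√n = 10.2/√19 = 2.3400.
Margin = 2.101 × 2.3400 = 4.9163; the interval is 21.5 ± 4.9163 = (16.58, 26.42).

(16.58, 26.42)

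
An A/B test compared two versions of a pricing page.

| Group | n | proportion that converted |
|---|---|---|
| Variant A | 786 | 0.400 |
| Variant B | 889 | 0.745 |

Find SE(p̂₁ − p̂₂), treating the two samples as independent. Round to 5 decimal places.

0.02278

Each SE is √(p̂(1−p̂)/n): √(0.4000·0.6000/786) = 0.01747 and √(0.7450·0.2550/889) = 0.01462.
SE(p̂₁ − p̂₂) = √(SE₁² + SE₂²) = √(0.0003052009 + 0.0002137444) = 0.02278, since the two samples are independent.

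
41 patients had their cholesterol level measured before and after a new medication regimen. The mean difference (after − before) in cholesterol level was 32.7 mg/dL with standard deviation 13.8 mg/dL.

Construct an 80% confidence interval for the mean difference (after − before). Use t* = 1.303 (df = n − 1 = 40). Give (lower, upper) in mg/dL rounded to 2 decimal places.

(29.89, 35.51)

Paired design: SE = s_d/√n = 13.8/√41 = 2.1552.
t* = 1.303; margin of error = 1.303 × 2.1552 = 2.8082.
32.7 ± 2.8082 → (29.89, 35.51).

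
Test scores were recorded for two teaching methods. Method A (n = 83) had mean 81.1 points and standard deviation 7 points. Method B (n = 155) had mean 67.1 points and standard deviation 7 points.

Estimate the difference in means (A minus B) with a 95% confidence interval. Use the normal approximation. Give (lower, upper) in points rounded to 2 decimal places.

Per-group SEs: s₁/√n₁ = 7/√83 = 0.7683, s₂/√n₂ = 7/√155 = 0.5623.
Unpooled SE of the difference: √(0.59028489 + 0.31618129) = 0.9521.
Margin of error = z* · SE = 1.960 × 0.9521 = 1.8661.
x̄₁ − x̄₂ = 81.1 − 67.1 = 14.0000.
CI: 14.0000 ± 1.8661 = (12.13, 15.87).

(12.13, 15.87)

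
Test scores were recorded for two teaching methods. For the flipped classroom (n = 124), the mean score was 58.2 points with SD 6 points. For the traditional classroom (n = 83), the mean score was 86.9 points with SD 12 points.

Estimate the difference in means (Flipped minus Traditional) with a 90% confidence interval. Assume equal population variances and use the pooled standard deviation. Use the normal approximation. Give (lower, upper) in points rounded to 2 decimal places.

(-30.78, -26.62)

s_p = √[((n₁−1)s₁² + (n₂−1)s₂²)/(n₁+n₂−2)] = √[(123·6² + 82·12²)/205] = 8.8994.
SE = 8.8994·√(1/124 + 1/83) = 1.2621.
With z* = 1.645, margin = 1.645 × 1.2621 = 2.0762.
x̄₁ − x̄₂ = 58.2 − 86.9 = -28.7000; interval -28.7000 ± 2.0762 = (-30.78, -26.62).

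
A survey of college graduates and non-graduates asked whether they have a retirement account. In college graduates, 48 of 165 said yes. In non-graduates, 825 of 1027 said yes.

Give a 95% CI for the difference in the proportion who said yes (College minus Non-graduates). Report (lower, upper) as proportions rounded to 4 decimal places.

(-0.5858, -0.4390)

Sample proportions: 48/165 = 0.2909, 825/1027 = 0.8033.
Each SE is √(p̂(1−p̂)/n): √(0.2909·0.7091/165) = 0.03536 and √(0.8033·0.1967/1027) = 0.01240.
SE(p̂₁ − p̂₂) = √(SE₁² + SE₂²) = √(0.0012503296 + 0.00015376) = 0.03747, since the two samples are independent.
At 95% confidence z* = 1.960; margin = 1.960 × 0.03747 = 0.07344.
The difference is 0.2909 − 0.8033 = -0.5124, so the interval is -0.5124 ± 0.07344 = (-0.5858, -0.4390).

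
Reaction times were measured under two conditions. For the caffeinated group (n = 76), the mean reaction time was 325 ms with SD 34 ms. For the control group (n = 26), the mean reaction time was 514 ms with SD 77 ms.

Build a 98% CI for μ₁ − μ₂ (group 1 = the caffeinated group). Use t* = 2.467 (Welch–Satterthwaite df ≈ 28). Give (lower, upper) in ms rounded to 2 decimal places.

Standard errors of each mean: 34/√76 = 3.9001 and 77/√26 = 15.1009.
SE(x̄₁ − x̄₂) = √(3.9001² + 15.1009²) = 15.5964 for independent samples with unequal variances.
With t* = 2.467, the margin is 2.467 × 15.5964 = 38.4763.
x̄₁ − x̄₂ = 325 − 514 = -189.0000; the interval is -189.0000 ± 38.4763 = (-227.48, -150.52).

(-227.48, -150.52)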